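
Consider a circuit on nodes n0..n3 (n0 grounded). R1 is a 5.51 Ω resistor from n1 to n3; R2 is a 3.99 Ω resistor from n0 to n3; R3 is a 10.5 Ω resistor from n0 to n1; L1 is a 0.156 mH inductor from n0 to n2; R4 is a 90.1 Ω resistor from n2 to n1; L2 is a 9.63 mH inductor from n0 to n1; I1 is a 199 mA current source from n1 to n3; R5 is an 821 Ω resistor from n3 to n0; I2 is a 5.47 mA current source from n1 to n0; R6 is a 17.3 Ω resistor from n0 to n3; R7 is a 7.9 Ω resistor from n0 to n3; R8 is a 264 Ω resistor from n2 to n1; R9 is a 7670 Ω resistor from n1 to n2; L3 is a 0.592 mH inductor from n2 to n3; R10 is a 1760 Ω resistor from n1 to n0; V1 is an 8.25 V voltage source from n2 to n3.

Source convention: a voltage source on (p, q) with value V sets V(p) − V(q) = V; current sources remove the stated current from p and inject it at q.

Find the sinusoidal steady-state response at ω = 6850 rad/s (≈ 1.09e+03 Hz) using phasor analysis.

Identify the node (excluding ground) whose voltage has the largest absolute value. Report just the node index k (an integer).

3

MNA unknowns: 3 node voltages V₁..V_3 plus 1 source current (V1)
R1: Y=0.1815+0.000j on G[1,3]
R2: Y=0.2506+0.000j on G[0,3]
R3: Y=0.09524+0.000j on G[0,1]
L1: Y=0.000-0.9358j on G[0,2]
R4: Y=0.01110+0.000j on G[2,1]
L2: Y=0.000-0.01516j on G[0,1]
I1: z[1]−=0.199, z[3]+=0.199
R5: Y=0.001218+0.000j on G[3,0]
I2: z[1]−=0.00547, z[0]+=0.00547
R6: Y=0.05780+0.000j on G[0,3]
R7: Y=0.1266+0.000j on G[0,3]
R8: Y=0.003788+0.000j on G[2,1]
R9: Y=0.0001304+0.000j on G[1,2]
L3: Y=0.000-0.2466j on G[2,3]
R10: Y=0.0005682+0.000j on G[1,0]
V1: row V2−V3=8.25, i_V1 at 2,3
solve → V1=-4.667+2.051j, V2=1.875+3.410j, V3=-6.375+3.410j
aux → i_V1=-3.290+3.769j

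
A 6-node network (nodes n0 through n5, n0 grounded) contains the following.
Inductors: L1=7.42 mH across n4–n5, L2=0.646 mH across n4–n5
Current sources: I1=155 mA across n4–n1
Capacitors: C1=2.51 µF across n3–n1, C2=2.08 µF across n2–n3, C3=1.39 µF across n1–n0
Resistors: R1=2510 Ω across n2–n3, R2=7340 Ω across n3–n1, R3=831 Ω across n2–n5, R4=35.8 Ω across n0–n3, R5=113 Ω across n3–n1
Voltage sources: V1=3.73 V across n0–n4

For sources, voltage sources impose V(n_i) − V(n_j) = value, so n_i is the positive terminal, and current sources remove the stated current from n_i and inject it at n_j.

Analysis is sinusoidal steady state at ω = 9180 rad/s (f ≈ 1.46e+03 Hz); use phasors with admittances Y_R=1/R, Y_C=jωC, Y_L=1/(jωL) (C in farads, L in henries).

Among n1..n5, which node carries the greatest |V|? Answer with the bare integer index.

MNA unknowns: 5 node voltages V₁..V_5 plus 1 source current (V1)
L1: Y=0.000-0.01468j on G[4,5]
I1: z[4]−=0.155, z[1]+=0.155
C1: Y=0.000+0.02304j on G[3,1]
C2: Y=0.000+0.01909j on G[2,3]
R1: Y=0.0003984+0.000j on G[2,3]
R2: Y=0.0001362+0.000j on G[3,1]
R3: Y=0.001203+0.000j on G[2,5]
R4: Y=0.02793+0.000j on G[0,3]
R5: Y=0.008850+0.000j on G[3,1]
L2: Y=0.000-0.1686j on G[4,5]
C3: Y=0.000+0.01276j on G[1,0]
V1: row V0−V4=3.73, i_V1 at 0,4
solve → V1=2.847-5.157j, V2=2.953-0.8409j, V3=2.906-1.263j, V4=-3.730+0.000j, V5=-3.724+0.04383j
aux → i_V1=0.1470+0.001065j

1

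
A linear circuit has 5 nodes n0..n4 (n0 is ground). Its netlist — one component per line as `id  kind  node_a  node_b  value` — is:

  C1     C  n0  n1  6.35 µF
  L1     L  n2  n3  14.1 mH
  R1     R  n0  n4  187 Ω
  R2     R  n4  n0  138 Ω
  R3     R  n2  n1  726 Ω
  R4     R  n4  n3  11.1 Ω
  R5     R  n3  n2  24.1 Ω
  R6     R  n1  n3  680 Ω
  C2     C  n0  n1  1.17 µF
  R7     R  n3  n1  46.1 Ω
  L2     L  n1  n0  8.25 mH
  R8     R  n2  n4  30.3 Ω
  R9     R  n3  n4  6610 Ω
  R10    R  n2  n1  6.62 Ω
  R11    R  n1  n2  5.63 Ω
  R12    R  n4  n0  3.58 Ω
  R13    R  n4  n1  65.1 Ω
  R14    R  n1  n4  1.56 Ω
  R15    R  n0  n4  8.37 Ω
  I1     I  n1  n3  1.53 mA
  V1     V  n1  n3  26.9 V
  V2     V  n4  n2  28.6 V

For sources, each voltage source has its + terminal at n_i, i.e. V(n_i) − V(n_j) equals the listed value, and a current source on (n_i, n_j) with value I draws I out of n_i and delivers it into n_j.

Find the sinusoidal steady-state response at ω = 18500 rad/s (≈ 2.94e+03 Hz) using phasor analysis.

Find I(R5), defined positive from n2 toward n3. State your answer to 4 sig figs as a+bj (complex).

0.1809-0.02551j A

Apply KCL at each of the 4 non-ground nodes and solve the resulting linear system.
Node n1: branches {C1, R3, R6, C2, R7, L2, R10, R11, R13, R14, I1, V1} → V_1 = -5.311+2.326j
Node n2: branches {L1, R3, R5, R8, R10, R11, V2} → V_2 = -27.85+1.711j
Node n3: branches {L1, R4, R5, R6, R7, R9, I1, V1} → V_3 = -32.21+2.326j
Node n4: branches {R1, R2, R4, R8, R9, R12, R13, R14, R15, V2} → V_4 = 0.7495+1.711j
Source currents: i(V1)=-3.778+0.09769j, i(V2)=-8.205-0.2451j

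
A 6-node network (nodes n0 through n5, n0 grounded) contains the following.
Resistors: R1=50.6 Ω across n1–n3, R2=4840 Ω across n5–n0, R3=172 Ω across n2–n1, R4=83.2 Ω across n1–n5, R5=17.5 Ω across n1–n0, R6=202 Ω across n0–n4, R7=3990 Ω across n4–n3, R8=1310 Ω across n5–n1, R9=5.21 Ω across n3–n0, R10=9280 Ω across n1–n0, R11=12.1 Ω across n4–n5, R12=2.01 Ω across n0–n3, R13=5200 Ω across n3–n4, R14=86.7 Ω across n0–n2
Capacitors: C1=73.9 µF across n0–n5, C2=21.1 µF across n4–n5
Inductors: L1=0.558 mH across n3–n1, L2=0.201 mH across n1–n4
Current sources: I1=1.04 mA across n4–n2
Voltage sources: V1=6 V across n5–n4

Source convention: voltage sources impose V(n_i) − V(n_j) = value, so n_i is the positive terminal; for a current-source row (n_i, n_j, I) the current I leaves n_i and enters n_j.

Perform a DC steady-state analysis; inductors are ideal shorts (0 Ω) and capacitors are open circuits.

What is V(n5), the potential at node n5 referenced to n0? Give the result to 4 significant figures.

Element admittances at DC:
  Y(R1) = 0.01976 S between n1,n3
  Y(R2) = 0.0002066 S between n5,n0
  Y(R3) = 0.005814 S between n2,n1
  Y(R4) = 0.01202 S between n1,n5
  Y(R5) = 0.05714 S between n1,n0
  Y(R6) = 0.004950 S between n0,n4
  Y(C1) = 0.000 S between n0,n5
  Y(R7) = 0.0002506 S between n4,n3
  Y(R8) = 0.0007634 S between n5,n1
  Y(R9) = 0.1919 S between n3,n0
  Y(R10) = 0.0001078 S between n1,n0
  Y(R11) = 0.08264 S between n4,n5
  Y(R12) = 0.4975 S between n0,n3
  L1: short n3↔n1 (DC inductor)
  Y(C2) = 0.000 S between n4,n5
  Y(R13) = 0.0001923 S between n3,n4
  I1: injects 0.00104 A into n2 (from n4)
  L2: short n1↔n4 (DC inductor)
  Y(R14) = 0.01153 S between n0,n2
  V1: constraint V(n5)−V(n4) = 6
Assemble and solve the 8×8 MNA system:
  V(n1)=-0.002555  V(n2)=0.05909  V(n3)=-0.002555  V(n4)=-0.002555  V(n5)=5.997
  i(L1)=0.001762  i(L2)=0.07896  i(V1)=-0.5738

5.997 V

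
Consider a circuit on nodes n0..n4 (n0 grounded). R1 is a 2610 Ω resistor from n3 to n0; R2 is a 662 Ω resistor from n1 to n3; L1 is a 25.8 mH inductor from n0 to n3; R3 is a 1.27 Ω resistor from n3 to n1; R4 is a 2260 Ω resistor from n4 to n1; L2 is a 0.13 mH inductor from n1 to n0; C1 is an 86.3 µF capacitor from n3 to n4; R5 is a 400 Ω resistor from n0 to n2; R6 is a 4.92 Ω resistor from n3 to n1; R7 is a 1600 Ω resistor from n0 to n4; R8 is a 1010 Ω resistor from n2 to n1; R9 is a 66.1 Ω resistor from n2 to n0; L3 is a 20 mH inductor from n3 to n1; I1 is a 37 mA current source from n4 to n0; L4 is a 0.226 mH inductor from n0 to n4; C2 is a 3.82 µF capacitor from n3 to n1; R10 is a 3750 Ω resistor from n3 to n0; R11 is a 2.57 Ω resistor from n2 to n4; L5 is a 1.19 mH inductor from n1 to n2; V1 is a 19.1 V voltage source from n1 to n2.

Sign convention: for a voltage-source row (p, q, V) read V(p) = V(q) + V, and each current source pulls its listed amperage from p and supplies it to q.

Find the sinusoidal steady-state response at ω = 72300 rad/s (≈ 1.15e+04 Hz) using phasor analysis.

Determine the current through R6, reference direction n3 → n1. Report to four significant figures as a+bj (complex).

Apply KCL at each of the 4 non-ground nodes and solve the resulting linear system.
Node n1: branches {R2, R3, R4, L2, R6, R8, L3, C2, L5, V1} → V_1 = 2.134+1.019j
Node n2: branches {R5, R8, R9, R11, L5, V1} → V_2 = -16.97+1.019j
Node n3: branches {R1, R2, L1, R3, C1, R6, L3, C2, R10} → V_3 = -3.214+1.685j
Node n4: branches {R4, C1, R7, I1, L4, R11} → V_4 = -3.343+2.565j
Source currents: i(V1)=-5.619-0.3619j

-1.087+0.1355j A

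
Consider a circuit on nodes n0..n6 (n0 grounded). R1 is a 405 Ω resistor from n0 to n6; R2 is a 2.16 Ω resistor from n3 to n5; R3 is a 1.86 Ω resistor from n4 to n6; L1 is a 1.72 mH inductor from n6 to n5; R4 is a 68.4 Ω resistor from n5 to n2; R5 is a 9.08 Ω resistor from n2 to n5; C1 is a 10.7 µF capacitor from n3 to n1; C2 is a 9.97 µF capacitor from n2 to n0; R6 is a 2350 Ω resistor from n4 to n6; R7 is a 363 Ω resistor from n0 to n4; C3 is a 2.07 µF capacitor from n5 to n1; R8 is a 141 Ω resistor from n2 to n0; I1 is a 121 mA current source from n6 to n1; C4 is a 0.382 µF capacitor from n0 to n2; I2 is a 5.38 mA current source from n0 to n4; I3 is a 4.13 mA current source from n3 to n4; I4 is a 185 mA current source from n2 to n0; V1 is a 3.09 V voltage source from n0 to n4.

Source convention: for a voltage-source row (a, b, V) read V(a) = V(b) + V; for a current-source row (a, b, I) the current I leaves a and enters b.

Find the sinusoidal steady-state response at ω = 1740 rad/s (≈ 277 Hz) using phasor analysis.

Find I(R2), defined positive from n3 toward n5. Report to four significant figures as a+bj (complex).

Element admittances at ω=1740 rad/s:
  Y(R1) = 0.002469+0.000j S between n0,n6
  Y(R2) = 0.4630+0.000j S between n3,n5
  Y(R3) = 0.5376+0.000j S between n4,n6
  Y(L1) = 0.000-0.3341j S between n6,n5
  Y(R4) = 0.01462+0.000j S between n5,n2
  Y(R5) = 0.1101+0.000j S between n2,n5
  Y(C1) = 0.000+0.01862j S between n3,n1
  Y(C2) = 0.000+0.01735j S between n2,n0
  Y(R6) = 0.0004255+0.000j S between n4,n6
  Y(R7) = 0.002755+0.000j S between n0,n4
  Y(C3) = 0.000+0.003602j S between n5,n1
  Y(R8) = 0.007092+0.000j S between n2,n0
  I1: injects 0.121 A into n1 (from n6)
  Y(C4) = 0.000+0.0006647j S between n0,n2
  I2: injects 0.00538 A into n4 (from n0)
  I3: injects 0.00413 A into n4 (from n3)
  I4: injects 0.185 A into n0 (from n2)
  V1: constraint V(n0)−V(n4) = 3.09
Assemble and solve the 7×7 MNA system:
  V(n1)=-3.402-5.365j  V(n2)=-4.691+0.7177j  V(n3)=-3.368+0.07987j  V(n4)=-3.090+0.000j  V(n5)=-3.578+0.08124j  V(n6)=-3.340+0.1469j
  i(V1)=0.1167-0.07904j

0.09725-0.0006340j A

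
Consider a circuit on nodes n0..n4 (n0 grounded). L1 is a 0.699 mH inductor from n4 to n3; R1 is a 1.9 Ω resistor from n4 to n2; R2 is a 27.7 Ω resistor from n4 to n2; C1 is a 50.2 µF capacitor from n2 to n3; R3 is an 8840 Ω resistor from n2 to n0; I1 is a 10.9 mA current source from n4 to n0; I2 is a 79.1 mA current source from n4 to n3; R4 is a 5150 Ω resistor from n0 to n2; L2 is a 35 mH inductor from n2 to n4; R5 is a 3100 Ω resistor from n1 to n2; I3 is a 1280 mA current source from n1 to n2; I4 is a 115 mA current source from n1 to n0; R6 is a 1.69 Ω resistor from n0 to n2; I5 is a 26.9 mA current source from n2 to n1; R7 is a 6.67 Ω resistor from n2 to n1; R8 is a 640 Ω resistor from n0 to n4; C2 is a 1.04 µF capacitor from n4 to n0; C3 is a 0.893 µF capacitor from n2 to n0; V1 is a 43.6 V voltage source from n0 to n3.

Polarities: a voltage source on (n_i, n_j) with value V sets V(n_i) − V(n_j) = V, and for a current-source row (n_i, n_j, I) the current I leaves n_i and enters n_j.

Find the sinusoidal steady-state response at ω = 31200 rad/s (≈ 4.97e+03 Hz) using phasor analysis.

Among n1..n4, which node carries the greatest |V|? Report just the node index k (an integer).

Apply KCL at each of the 4 non-ground nodes and solve the resulting linear system.
Node n1: branches {R5, I3, I4, I5, R7} → V_1 = -45.91-13.67j
Node n2: branches {R1, R2, C1, R3, R4, L2, R5, I3, R6, I5, R7, C3} → V_2 = -36.80-13.67j
Node n3: branches {L1, C1, I2, V1} → V_3 = -43.60+0.000j
Node n4: branches {L1, R1, R2, I1, I2, L2, R8, C2} → V_4 = -36.61-10.96j
Source currents: i(V1)=-20.98-10.32j

1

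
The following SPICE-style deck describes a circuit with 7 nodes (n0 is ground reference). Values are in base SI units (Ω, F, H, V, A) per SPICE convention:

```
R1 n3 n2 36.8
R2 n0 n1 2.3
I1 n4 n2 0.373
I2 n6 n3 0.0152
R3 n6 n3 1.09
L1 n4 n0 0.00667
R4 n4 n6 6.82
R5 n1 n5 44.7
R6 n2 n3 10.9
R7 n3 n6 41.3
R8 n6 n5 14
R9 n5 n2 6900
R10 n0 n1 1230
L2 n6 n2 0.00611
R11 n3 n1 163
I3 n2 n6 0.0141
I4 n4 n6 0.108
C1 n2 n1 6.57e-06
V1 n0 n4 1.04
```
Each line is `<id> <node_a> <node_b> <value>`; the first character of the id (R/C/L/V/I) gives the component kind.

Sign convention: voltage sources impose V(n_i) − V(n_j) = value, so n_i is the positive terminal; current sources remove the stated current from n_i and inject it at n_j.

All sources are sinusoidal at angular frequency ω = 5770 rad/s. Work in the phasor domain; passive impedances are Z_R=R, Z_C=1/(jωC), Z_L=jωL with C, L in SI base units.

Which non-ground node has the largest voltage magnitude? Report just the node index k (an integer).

2

Apply KCL at each of the 6 non-ground nodes and solve the resulting linear system.
Node n1: branches {R2, R5, R10, R11, C1} → V_1 = 0.2396+0.3006j
Node n2: branches {R1, I1, R6, R9, L2, I3, C1} → V_2 = 4.436-1.609j
Node n3: branches {R1, I2, R3, R6, R7, R11} → V_3 = 1.859-0.9659j
Node n4: branches {I1, L1, R4, I4, V1} → V_4 = -1.040+0.000j
Node n5: branches {R5, R8, R9} → V_5 = 1.226-0.6098j
Node n6: branches {I2, R3, R4, R7, R8, L2, I3, I4} → V_6 = 1.528-0.8929j
Source currents: i(V1)=0.1044+0.1580j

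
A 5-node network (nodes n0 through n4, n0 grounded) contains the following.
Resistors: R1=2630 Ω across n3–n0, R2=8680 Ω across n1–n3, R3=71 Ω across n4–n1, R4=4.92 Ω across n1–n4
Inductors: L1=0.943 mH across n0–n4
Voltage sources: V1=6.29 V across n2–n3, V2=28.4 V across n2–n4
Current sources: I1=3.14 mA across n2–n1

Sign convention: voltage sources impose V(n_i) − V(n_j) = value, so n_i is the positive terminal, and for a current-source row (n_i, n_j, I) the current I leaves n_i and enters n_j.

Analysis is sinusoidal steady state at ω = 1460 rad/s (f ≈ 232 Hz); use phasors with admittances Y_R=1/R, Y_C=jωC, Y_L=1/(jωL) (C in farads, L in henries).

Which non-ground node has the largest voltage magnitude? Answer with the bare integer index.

Apply KCL at each of the 4 non-ground nodes and solve the resulting linear system.
Node n1: branches {R2, R3, R4, I1} → V_1 = 0.02615-0.01157j
Node n2: branches {V1, V2, I1} → V_2 = 28.40-0.01157j
Node n3: branches {R1, R2, V1} → V_3 = 22.11-0.01157j
Node n4: branches {R3, R4, L1, V2} → V_4 = -6.059e-06-0.01157j
Source currents: i(V1)=0.01095-4.401e-06j, i(V2)=-0.01409+4.401e-06j

2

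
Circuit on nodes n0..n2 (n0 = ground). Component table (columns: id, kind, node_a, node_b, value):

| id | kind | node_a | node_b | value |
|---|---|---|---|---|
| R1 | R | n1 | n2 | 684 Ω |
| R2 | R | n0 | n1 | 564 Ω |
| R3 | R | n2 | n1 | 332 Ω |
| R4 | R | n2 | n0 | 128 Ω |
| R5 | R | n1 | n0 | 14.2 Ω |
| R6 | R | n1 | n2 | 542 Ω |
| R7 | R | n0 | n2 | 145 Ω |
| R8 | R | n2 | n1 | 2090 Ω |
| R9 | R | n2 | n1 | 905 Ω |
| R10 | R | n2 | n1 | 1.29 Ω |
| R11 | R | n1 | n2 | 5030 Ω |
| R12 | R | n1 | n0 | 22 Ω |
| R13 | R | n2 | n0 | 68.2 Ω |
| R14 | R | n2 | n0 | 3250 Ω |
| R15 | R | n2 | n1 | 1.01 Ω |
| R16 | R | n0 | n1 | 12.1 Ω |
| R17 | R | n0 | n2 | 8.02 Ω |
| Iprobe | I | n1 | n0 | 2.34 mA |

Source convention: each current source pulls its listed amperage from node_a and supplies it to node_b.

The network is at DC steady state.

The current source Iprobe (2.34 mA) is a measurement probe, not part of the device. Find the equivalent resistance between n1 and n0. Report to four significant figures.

MNA unknowns: 2 node voltages V₁..V_2
R1: Y=0.001462 on G[1,2]
R2: Y=0.001773 on G[0,1]
R3: Y=0.003012 on G[2,1]
R4: Y=0.007812 on G[2,0]
R5: Y=0.07042 on G[1,0]
R6: Y=0.001845 on G[1,2]
R7: Y=0.006897 on G[0,2]
R8: Y=0.0004785 on G[2,1]
R9: Y=0.001105 on G[2,1]
R10: Y=0.7752 on G[2,1]
R11: Y=0.0001988 on G[1,2]
R12: Y=0.04545 on G[1,0]
R13: Y=0.01466 on G[2,0]
R14: Y=0.0003077 on G[2,0]
R15: Y=0.9901 on G[2,1]
R16: Y=0.08264 on G[0,1]
R17: Y=0.1247 on G[0,2]
Iprobe: z[1]−=0.00234, z[0]+=0.00234
solve → V1=-0.006836, V2=-0.006289

R_eq = 2.921 Ω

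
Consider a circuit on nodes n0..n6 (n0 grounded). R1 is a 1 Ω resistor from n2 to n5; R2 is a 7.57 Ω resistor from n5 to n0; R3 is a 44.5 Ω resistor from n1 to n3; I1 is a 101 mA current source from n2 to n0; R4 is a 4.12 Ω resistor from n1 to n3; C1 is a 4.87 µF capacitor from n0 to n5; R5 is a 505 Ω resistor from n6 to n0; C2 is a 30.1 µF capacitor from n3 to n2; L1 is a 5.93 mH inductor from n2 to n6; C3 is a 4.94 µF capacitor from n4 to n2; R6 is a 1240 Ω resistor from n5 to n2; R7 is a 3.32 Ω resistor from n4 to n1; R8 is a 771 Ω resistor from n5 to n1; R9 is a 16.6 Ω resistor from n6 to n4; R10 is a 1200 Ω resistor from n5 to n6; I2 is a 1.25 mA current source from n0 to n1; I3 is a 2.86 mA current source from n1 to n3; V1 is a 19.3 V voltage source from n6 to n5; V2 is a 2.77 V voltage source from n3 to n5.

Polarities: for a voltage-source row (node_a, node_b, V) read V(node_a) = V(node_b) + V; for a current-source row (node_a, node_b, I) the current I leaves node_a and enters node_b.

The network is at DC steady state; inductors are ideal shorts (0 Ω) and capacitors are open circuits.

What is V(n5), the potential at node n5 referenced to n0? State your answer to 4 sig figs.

-1.029 V

Apply KCL at each of the 6 non-ground nodes and solve the resulting linear system.
Node n1: branches {R3, R4, R7, R8, I2, I3} → V_1 = 4.345
Node n2: branches {R1, I1, C2, L1, C3, R6} → V_2 = 18.27
Node n3: branches {R3, R4, C2, I3, V2} → V_3 = 1.741
Node n4: branches {C3, R7, R9} → V_4 = 6.666
Node n5: branches {R1, R2, C1, R6, R8, R10, V1, V2} → V_5 = -1.029
Node n6: branches {R5, L1, R9, R10, V1} → V_6 = 18.27
Source currents: i(L1)=-19.42, i(V1)=-20.17, i(V2)=0.6934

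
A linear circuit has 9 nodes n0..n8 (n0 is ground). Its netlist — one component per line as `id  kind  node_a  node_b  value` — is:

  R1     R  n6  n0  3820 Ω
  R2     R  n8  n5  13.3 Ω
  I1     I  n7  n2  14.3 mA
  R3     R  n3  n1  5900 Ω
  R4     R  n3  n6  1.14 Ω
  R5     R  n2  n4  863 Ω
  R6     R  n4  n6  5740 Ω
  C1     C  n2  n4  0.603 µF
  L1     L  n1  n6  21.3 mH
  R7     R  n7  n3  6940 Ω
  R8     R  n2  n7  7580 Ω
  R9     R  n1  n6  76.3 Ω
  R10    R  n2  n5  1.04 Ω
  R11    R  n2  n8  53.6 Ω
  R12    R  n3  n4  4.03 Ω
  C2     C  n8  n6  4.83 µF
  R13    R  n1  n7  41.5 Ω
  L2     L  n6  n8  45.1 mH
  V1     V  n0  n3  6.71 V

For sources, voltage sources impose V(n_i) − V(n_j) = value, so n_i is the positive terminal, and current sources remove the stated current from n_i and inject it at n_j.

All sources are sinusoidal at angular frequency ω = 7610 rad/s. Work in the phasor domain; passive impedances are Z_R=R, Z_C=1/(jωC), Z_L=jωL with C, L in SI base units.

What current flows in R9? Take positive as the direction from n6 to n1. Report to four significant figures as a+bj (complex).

Apply KCL at each of the 8 non-ground nodes and solve the resulting linear system.
Node n1: branches {R3, L1, R9, R13} → V_1 = -7.572-0.3960j
Node n2: branches {I1, R5, C1, R8, R10, R11} → V_2 = -6.576-0.3645j
Node n3: branches {R3, R4, R7, R12, V1} → V_3 = -6.710+0.000j
Node n4: branches {R5, R6, C1, R12} → V_4 = -6.703+0.0006428j
Node n5: branches {R2, R10} → V_5 = -6.586-0.3643j
Node n6: branches {R1, R4, R6, L1, R9, C2, L2} → V_6 = -6.710-4.065e-05j
Node n7: branches {I1, R7, R8, R13} → V_7 = -8.148-0.3935j
Node n8: branches {R2, R11, C2, L2} → V_8 = -6.715-0.3626j
Source currents: i(V1)=-0.001756-1.064e-08j

0.01130+0.005190j A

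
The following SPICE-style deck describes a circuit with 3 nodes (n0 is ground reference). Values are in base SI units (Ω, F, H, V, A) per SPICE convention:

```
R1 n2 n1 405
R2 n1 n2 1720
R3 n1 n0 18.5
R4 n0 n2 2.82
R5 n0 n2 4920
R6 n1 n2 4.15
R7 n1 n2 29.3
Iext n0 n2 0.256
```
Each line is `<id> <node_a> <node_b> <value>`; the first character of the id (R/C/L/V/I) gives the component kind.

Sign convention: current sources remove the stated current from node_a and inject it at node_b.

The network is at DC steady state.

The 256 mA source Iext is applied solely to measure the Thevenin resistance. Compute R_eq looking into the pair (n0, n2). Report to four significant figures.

R_eq = 2.500 Ω

MNA unknowns: 2 node voltages V₁..V_2
R1: Y=0.002469 on G[2,1]
R2: Y=0.0005814 on G[1,2]
R3: Y=0.05405 on G[1,0]
R4: Y=0.3546 on G[0,2]
R5: Y=0.0002033 on G[0,2]
R6: Y=0.2410 on G[1,2]
R7: Y=0.03413 on G[1,2]
Iext: z[0]−=0.256, z[2]+=0.256
solve → V1=0.5358, V2=0.6399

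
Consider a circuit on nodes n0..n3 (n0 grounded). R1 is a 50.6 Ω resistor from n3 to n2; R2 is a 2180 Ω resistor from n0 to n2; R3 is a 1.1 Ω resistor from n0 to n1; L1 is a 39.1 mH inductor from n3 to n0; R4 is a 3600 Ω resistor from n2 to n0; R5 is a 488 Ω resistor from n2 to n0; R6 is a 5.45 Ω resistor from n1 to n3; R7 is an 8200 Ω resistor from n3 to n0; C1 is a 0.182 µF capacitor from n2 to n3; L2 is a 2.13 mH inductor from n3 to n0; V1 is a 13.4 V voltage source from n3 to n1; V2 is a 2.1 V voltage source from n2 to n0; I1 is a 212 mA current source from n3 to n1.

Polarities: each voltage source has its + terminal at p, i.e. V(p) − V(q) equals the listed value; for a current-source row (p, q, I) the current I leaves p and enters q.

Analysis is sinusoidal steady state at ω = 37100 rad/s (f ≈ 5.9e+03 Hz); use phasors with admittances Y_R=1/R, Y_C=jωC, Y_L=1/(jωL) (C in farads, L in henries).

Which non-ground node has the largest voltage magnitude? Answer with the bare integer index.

Apply KCL at each of the 3 non-ground nodes and solve the resulting linear system.
Node n1: branches {R3, R6, V1, I1} → V_1 = -0.2429+0.1086j
Node n2: branches {R1, R2, R4, R5, C1, V2} → V_2 = 2.100+0.000j
Node n3: branches {R1, L1, R6, R7, C1, L2, V1, I1} → V_3 = 13.16+0.1086j
Source currents: i(V1)=-2.892+0.09875j, i(V2)=0.2119+0.07681j

3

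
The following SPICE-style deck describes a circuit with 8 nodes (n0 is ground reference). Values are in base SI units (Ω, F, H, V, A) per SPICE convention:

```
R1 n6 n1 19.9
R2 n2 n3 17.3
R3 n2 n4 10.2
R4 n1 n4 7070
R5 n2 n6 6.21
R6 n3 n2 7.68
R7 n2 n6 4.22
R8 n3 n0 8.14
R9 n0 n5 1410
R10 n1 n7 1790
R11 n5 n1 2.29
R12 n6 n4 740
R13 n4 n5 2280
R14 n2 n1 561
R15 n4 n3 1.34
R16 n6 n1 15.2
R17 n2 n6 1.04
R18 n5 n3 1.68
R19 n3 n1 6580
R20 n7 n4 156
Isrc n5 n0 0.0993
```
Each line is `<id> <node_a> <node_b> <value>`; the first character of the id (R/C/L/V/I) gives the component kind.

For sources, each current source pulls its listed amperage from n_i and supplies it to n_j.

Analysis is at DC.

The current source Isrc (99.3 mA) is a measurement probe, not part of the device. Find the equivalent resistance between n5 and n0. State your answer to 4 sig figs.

R_eq = 9.584 Ω

Element admittances at DC:
  Y(R1) = 0.05025 S between n6,n1
  Y(R2) = 0.05780 S between n2,n3
  Y(R3) = 0.09804 S between n2,n4
  Y(R4) = 0.0001414 S between n1,n4
  Y(R5) = 0.1610 S between n2,n6
  Y(R6) = 0.1302 S between n3,n2
  Y(R7) = 0.2370 S between n2,n6
  Y(R8) = 0.1229 S between n3,n0
  Y(R9) = 0.0007092 S between n0,n5
  Y(R10) = 0.0005587 S between n1,n7
  Y(R11) = 0.4367 S between n5,n1
  Y(R12) = 0.001351 S between n6,n4
  Y(R13) = 0.0004386 S between n4,n5
  Y(R14) = 0.001783 S between n2,n1
  Y(R15) = 0.7463 S between n4,n3
  Y(R16) = 0.06579 S between n6,n1
  Y(R17) = 0.9615 S between n2,n6
  Y(R18) = 0.5952 S between n5,n3
  Y(R19) = 0.0001520 S between n3,n1
  Y(R20) = 0.006410 S between n7,n4
  Isrc: injects 0.0993 A into n0 (from n5)
Assemble and solve the 7×7 MNA system:
  V(n1)=-0.9290  V(n2)=-0.8385  V(n3)=-0.8028  V(n4)=-0.8072  V(n5)=-0.9517  V(n6)=-0.8456  V(n7)=-0.8169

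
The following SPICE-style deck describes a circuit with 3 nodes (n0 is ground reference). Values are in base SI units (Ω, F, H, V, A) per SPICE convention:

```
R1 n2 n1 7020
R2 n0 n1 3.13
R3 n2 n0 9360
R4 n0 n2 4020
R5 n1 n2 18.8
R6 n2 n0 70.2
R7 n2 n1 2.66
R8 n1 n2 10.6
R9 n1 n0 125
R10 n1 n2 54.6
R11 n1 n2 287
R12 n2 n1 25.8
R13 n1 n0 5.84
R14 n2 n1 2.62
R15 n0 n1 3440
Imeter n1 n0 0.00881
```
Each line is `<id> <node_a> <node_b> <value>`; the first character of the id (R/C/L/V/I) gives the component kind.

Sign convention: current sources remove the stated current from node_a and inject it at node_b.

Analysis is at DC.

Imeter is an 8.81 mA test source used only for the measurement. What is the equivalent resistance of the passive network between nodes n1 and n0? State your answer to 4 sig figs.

MNA unknowns: 2 node voltages V₁..V_2
R1: Y=0.0001425 on G[2,1]
R2: Y=0.3195 on G[0,1]
R3: Y=0.0001068 on G[2,0]
R4: Y=0.0002488 on G[0,2]
R5: Y=0.05319 on G[1,2]
R6: Y=0.01425 on G[2,0]
R7: Y=0.3759 on G[2,1]
R8: Y=0.09434 on G[1,2]
R9: Y=0.008000 on G[1,0]
R10: Y=0.01832 on G[1,2]
R11: Y=0.003484 on G[1,2]
R12: Y=0.03876 on G[2,1]
R13: Y=0.1712 on G[1,0]
R14: Y=0.3817 on G[2,1]
R15: Y=0.0002907 on G[0,1]
Imeter: z[1]−=0.00881, z[0]+=0.00881
solve → V1=-0.01716, V2=-0.01690

R_eq = 1.948 Ω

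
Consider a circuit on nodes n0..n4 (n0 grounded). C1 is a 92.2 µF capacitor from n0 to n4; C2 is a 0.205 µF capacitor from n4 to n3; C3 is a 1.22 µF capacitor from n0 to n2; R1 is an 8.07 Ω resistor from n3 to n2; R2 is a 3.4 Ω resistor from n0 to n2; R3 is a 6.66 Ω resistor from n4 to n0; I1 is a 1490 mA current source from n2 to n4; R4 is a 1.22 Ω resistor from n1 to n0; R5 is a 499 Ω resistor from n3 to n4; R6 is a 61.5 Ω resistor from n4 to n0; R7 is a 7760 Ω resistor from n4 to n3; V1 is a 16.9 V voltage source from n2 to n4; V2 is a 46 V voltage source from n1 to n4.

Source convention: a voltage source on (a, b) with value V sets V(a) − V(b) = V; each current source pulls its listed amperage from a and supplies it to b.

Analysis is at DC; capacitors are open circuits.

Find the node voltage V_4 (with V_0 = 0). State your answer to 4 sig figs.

-33.34 V

Apply KCL at each of the 4 non-ground nodes and solve the resulting linear system.
Node n1: branches {R4, V2} → V_1 = 12.66
Node n2: branches {C3, R1, R2, I1, V1} → V_2 = -16.44
Node n3: branches {C2, R1, R5, R7} → V_3 = -16.72
Node n4: branches {C1, C2, R3, I1, R5, R6, R7, V1, V2} → V_4 = -33.34
Source currents: i(V1)=3.308, i(V2)=-10.38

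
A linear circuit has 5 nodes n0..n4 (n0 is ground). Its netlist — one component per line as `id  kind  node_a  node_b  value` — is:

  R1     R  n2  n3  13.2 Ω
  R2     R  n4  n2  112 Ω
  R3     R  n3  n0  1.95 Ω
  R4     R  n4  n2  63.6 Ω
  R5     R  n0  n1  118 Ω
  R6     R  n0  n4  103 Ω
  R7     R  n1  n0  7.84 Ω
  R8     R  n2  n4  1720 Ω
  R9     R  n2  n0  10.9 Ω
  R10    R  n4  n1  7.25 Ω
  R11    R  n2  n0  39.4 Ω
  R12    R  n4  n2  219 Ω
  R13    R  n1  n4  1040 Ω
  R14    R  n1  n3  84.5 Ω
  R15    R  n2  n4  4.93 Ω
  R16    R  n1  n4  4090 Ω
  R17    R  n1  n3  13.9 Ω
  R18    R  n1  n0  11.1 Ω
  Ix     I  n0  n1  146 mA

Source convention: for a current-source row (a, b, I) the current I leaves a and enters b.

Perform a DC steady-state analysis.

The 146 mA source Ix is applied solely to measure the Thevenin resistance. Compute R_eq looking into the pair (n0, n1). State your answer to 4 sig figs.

Element admittances at DC:
  Y(R1) = 0.07576 S between n2,n3
  Y(R2) = 0.008929 S between n4,n2
  Y(R3) = 0.5128 S between n3,n0
  Y(R4) = 0.01572 S between n4,n2
  Y(R5) = 0.008475 S between n0,n1
  Y(R6) = 0.009709 S between n0,n4
  Y(R7) = 0.1276 S between n1,n0
  Y(R8) = 0.0005814 S between n2,n4
  Y(R9) = 0.09174 S between n2,n0
  Y(R10) = 0.1379 S between n4,n1
  Y(R11) = 0.02538 S between n2,n0
  Y(R12) = 0.004566 S between n4,n2
  Y(R13) = 0.0009615 S between n1,n4
  Y(R14) = 0.01183 S between n1,n3
  Y(R15) = 0.2028 S between n2,n4
  Y(R16) = 0.0002445 S between n1,n4
  Y(R17) = 0.07194 S between n1,n3
  Y(R18) = 0.09009 S between n1,n0
  Ix: injects 0.146 A into n1 (from n0)
Assemble and solve the 4×4 MNA system:
  V(n1)=0.4107  V(n2)=0.1407  V(n3)=0.06703  V(n4)=0.2356

R_eq = 2.813 Ω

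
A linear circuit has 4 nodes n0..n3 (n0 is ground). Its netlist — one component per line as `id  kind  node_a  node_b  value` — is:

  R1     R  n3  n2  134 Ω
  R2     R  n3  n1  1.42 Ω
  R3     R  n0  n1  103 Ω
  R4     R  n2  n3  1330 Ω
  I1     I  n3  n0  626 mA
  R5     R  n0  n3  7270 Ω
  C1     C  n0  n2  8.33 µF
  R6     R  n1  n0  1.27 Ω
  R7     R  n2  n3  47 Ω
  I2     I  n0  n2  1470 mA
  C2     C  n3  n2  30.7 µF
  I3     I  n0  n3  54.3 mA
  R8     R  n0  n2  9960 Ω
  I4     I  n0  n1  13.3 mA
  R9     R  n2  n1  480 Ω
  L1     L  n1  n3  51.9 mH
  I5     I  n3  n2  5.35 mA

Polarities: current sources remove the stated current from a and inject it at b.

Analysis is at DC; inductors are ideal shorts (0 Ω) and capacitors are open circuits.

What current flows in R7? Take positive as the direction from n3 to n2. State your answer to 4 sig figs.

MNA unknowns: 3 node voltages V₁..V_3 plus 1 source current (L1)
R1: Y=0.007463 on G[3,2]
R2: Y=0.7042 on G[3,1]
R3: Y=0.009709 on G[0,1]
R4: Y=0.0007519 on G[2,3]
I1: z[3]−=0.626, z[0]+=0.626
R5: Y=0.0001376 on G[0,3]
C1: Y=0.000 on G[0,2]
R6: Y=0.7874 on G[1,0]
R7: Y=0.02128 on G[2,3]
I2: z[0]−=1.47, z[2]+=1.47
C2: Y=0.000 on G[3,2]
I3: z[0]−=0.0543, z[3]+=0.0543
R8: Y=0.0001004 on G[0,2]
I4: z[0]−=0.0133, z[1]+=0.0133
R9: Y=0.002083 on G[2,1]
L1: row V1−V3=0, i_L1 at 1,3
I5: z[3]−=0.00535, z[2]+=0.00535
solve → V1=1.137, V2=47.71, V3=1.137
aux → i_L1=-0.7963

-0.9909 A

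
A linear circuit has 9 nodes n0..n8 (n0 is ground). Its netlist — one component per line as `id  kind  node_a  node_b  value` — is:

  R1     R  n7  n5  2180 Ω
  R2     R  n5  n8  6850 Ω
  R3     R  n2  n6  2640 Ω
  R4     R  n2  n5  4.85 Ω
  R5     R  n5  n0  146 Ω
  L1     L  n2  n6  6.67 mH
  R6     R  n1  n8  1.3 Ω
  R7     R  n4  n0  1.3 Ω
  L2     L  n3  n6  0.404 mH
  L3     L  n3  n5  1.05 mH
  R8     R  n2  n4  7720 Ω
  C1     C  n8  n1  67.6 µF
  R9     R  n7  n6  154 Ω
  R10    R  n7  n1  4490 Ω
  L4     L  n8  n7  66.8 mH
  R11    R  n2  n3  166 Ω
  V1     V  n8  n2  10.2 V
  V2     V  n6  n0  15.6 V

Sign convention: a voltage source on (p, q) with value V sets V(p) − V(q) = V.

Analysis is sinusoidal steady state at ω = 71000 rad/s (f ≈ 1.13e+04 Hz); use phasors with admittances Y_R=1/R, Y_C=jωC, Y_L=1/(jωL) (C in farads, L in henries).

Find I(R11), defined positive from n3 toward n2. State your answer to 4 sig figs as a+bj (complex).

0.02139+0.01844j A

Element admittances at ω=71000 rad/s:
  Y(R1) = 0.0004587+0.000j S between n7,n5
  Y(R2) = 0.0001460+0.000j S between n5,n8
  Y(R3) = 0.0003788+0.000j S between n2,n6
  Y(R4) = 0.2062+0.000j S between n2,n5
  Y(R5) = 0.006849+0.000j S between n5,n0
  Y(L1) = 0.000-0.002112j S between n2,n6
  Y(R6) = 0.7692+0.000j S between n1,n8
  Y(R7) = 0.7692+0.000j S between n4,n0
  Y(L2) = 0.000-0.03486j S between n3,n6
  Y(L3) = 0.000-0.01341j S between n3,n5
  Y(R8) = 0.0001295+0.000j S between n2,n4
  Y(C1) = 0.000+4.800j S between n8,n1
  Y(R9) = 0.006494+0.000j S between n7,n6
  Y(R10) = 0.0002227+0.000j S between n7,n1
  Y(L4) = 0.000-0.0002108j S between n8,n7
  Y(R11) = 0.006024+0.000j S between n2,n3
  V1: constraint V(n8)−V(n2) = 10.2
  V2: constraint V(n6)−V(n0) = 15.6
Assemble and solve the 10×10 MNA system:
  V(n1)=21.36-4.877j  V(n2)=11.16-4.877j  V(n3)=14.71-1.817j  V(n4)=0.001878-0.0008211j  V(n5)=11.01-4.944j  V(n6)=15.60+0.000j  V(n7)=15.36-0.6436j  V(n8)=21.36-4.877j
  i(V1)=-0.001953+0.002197j  i(V2)=-0.07687+0.03449j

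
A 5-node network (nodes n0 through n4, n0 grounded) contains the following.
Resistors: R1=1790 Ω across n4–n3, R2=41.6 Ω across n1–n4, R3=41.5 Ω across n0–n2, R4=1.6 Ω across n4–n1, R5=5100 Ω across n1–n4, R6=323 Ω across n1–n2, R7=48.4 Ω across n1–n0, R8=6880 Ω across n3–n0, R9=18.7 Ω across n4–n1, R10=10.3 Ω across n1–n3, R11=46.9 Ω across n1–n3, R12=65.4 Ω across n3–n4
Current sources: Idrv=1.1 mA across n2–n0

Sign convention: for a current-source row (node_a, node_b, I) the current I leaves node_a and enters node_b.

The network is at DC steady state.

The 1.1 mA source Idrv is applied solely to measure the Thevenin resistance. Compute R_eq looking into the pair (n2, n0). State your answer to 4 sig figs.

Apply KCL at each of the 4 non-ground nodes and solve the resulting linear system.
Node n1: branches {R2, R4, R5, R6, R7, R9, R10, R11} → V_1 = -0.005318
Node n2: branches {R3, R6, Idrv} → V_2 = -0.04106
Node n3: branches {R1, R8, R10, R11, R12} → V_3 = -0.005312
Node n4: branches {R1, R2, R4, R5, R9, R12} → V_4 = -0.005318

R_eq = 37.33 Ω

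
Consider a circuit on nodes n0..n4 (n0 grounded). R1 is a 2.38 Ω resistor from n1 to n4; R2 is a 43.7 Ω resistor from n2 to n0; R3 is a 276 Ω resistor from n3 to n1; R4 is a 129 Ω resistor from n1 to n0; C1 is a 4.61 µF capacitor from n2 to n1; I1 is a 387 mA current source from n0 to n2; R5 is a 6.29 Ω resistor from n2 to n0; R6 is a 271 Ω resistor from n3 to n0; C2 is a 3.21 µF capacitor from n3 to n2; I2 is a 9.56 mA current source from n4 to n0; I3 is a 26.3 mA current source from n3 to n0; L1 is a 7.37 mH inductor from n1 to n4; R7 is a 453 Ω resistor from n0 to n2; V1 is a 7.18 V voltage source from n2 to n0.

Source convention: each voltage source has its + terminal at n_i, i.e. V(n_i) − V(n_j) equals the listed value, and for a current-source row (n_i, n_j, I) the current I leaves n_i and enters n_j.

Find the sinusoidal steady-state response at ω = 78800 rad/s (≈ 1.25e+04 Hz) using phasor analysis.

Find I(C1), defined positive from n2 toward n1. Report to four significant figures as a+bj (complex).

MNA unknowns: 4 node voltages V₁..V_4 plus 1 source current (V1)
R1: Y=0.4202+0.000j on G[1,4]
R2: Y=0.02288+0.000j on G[2,0]
R3: Y=0.003623+0.000j on G[3,1]
R4: Y=0.007752+0.000j on G[1,0]
C1: Y=0.000+0.3633j on G[2,1]
I1: z[0]−=0.387, z[2]+=0.387
R5: Y=0.1590+0.000j on G[2,0]
R6: Y=0.003690+0.000j on G[3,0]
C2: Y=0.000+0.2529j on G[3,2]
I2: z[4]−=0.00956, z[0]+=0.00956
I3: z[3]−=0.0263, z[0]+=0.0263
L1: Y=0.000-0.001722j on G[1,4]
R7: Y=0.002208+0.000j on G[0,2]
V1: row V2−V0=7.18, i_V1 at 2,0
solve → V1=7.176+0.1795j, V2=7.180+0.000j, V3=7.177+0.2087j, V4=7.154+0.1794j
aux → i_V1=-1.053-0.002161j

0.06519+0.001285j A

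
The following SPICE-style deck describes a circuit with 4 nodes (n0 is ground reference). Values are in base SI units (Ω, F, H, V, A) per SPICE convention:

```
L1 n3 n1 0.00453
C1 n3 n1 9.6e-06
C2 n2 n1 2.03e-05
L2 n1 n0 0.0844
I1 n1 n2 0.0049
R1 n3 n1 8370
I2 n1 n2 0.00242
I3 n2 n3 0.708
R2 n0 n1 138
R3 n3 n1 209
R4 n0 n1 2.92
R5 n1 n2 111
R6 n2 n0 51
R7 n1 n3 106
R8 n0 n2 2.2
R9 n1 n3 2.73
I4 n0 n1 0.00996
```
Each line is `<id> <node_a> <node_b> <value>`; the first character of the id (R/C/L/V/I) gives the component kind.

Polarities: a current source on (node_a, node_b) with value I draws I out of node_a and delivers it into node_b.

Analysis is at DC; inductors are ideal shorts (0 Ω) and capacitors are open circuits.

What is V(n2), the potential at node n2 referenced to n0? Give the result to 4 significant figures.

MNA unknowns: 3 node voltages V₁..V_3 plus 2 source currents (L1, L2)
L1: row V3−V1=0, i_L1 at 3,1
C1: Y=0.000 on G[3,1]
C2: Y=0.000 on G[2,1]
L2: row V1−V0=0, i_L2 at 1,0
I1: z[1]−=0.0049, z[2]+=0.0049
R1: Y=0.0001195 on G[3,1]
I2: z[1]−=0.00242, z[2]+=0.00242
I3: z[2]−=0.708, z[3]+=0.708
R2: Y=0.007246 on G[0,1]
R3: Y=0.004785 on G[3,1]
R4: Y=0.3425 on G[0,1]
R5: Y=0.009009 on G[1,2]
R6: Y=0.01961 on G[2,0]
R7: Y=0.009434 on G[1,3]
R8: Y=0.4545 on G[0,2]
R9: Y=0.3663 on G[1,3]
I4: z[0]−=0.00996, z[1]+=0.00996
solve → V1=0.000, V2=-1.450, V3=0.000
aux → i_L1=0.7080, i_L2=0.6976

-1.450 V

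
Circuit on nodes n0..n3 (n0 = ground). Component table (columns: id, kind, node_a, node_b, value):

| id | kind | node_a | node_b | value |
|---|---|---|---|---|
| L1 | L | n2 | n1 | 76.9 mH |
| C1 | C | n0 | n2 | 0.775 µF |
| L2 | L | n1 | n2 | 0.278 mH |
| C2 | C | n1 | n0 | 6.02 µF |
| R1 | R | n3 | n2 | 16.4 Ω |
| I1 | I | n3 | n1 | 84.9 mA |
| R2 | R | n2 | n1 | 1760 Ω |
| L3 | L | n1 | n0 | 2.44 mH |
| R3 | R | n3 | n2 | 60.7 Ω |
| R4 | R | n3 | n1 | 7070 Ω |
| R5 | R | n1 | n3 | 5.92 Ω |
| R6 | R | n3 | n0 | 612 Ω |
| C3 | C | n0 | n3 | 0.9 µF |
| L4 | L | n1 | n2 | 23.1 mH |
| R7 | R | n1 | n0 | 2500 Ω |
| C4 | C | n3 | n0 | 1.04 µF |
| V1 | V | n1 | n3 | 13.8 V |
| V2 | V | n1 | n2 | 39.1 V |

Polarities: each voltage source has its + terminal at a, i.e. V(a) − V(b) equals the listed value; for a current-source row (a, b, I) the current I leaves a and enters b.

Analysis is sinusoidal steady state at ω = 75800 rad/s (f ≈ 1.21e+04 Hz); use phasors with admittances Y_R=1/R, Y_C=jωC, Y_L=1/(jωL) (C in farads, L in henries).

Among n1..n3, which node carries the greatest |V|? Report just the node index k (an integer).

2

MNA unknowns: 3 node voltages V₁..V_3 plus 2 source currents (V1, V2)
L1: Y=0.000-0.0001716j on G[2,1]
C1: Y=0.000+0.05874j on G[0,2]
L2: Y=0.000-0.04746j on G[1,2]
C2: Y=0.000+0.4563j on G[1,0]
R1: Y=0.06098+0.000j on G[3,2]
I1: z[3]−=0.0849, z[1]+=0.0849
R2: Y=0.0005682+0.000j on G[2,1]
L3: Y=0.000-0.005407j on G[1,0]
R3: Y=0.01647+0.000j on G[3,2]
R4: Y=0.0001414+0.000j on G[3,1]
R5: Y=0.1689+0.000j on G[1,3]
R6: Y=0.001634+0.000j on G[3,0]
C3: Y=0.000+0.06822j on G[0,3]
L4: Y=0.000-0.0005711j on G[1,2]
R7: Y=0.0004000+0.000j on G[1,0]
C4: Y=0.000+0.07883j on G[3,0]
V1: row V1−V3=13.8, i_V1 at 1,3
V2: row V1−V2=39.1, i_V2 at 1,2
solve → V1=6.588-0.01393j, V2=-32.51-0.01393j, V3=-7.212-0.01393j
aux → i_V1=-0.2984-1.061j, i_V2=-1.981-0.02538j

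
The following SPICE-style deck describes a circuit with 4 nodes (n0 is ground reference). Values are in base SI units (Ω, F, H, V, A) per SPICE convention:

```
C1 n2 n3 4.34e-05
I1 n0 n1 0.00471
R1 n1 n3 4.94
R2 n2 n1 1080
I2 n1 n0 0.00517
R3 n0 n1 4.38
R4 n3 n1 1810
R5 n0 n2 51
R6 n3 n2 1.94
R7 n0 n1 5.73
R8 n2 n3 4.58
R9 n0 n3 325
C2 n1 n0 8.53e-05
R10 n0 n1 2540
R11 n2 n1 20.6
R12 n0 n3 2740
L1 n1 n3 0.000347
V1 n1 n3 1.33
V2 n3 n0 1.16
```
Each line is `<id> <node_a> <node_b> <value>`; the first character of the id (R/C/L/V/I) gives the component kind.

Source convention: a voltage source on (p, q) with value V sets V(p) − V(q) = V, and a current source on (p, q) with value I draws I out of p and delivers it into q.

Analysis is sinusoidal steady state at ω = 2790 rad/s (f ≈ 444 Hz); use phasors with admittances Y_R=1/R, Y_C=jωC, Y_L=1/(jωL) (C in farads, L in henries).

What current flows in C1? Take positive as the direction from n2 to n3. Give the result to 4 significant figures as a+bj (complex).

0.0009574+0.006348j A

Apply KCL at each of the 3 non-ground nodes and solve the resulting linear system.
Node n1: branches {I1, R1, R2, I2, R3, R4, R7, C2, R10, R11, L1, V1} → V_1 = 2.490+0.000j
Node n2: branches {C1, R2, R5, R6, R8, R11} → V_2 = 1.212-0.007907j
Node n3: branches {C1, R1, R4, R6, R8, R9, R12, L1, V1, V2} → V_3 = 1.160+0.000j
Source currents: i(V1)=-1.338+0.7808j, i(V2)=-1.032-0.5924j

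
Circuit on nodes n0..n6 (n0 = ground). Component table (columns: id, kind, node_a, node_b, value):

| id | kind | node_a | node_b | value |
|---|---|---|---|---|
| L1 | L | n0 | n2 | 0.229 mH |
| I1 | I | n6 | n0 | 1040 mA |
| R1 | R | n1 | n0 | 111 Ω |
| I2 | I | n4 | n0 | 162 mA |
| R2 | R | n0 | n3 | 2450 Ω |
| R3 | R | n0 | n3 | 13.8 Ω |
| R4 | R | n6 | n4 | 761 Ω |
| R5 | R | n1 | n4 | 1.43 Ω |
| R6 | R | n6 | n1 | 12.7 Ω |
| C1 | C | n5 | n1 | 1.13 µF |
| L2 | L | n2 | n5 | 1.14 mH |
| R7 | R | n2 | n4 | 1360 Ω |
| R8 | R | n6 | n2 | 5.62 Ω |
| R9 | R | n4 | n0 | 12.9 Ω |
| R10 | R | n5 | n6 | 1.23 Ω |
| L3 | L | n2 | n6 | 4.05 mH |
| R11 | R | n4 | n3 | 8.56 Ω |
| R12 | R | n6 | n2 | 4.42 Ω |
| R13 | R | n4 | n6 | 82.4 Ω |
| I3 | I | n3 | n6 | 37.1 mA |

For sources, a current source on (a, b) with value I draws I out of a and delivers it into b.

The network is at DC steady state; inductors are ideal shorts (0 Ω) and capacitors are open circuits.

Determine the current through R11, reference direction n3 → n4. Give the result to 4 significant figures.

Apply KCL at each of the 6 non-ground nodes and solve the resulting linear system.
Node n1: branches {R1, R5, R6, C1} → V_1 = -0.7655
Node n2: branches {L1, L2, R7, R8, L3, R12} → V_2 = 0.000
Node n3: branches {R2, R3, R11, I3} → V_3 = -0.7262
Node n4: branches {I2, R4, R5, R7, R9, R11, R13} → V_4 = -0.8616
Node n5: branches {C1, L2, R10} → V_5 = 0.000
Node n6: branches {I1, R4, R6, R8, R10, L3, R12, R13, I3} → V_6 = 0.000
Source currents: i(L1)=1.075, i(L2)=0.000, i(L3)=1.075

0.01582 A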